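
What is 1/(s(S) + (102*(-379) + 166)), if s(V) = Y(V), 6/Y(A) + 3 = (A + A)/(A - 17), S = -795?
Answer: -141/5428184 ≈ -2.5976e-5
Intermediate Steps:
Y(A) = 6/(-3 + 2*A/(-17 + A)) (Y(A) = 6/(-3 + (A + A)/(A - 17)) = 6/(-3 + (2*A)/(-17 + A)) = 6/(-3 + 2*A/(-17 + A)))
s(V) = 6*(17 - V)/(-51 + V)
1/(s(S) + (102*(-379) + 166)) = 1/(6*(17 - 1*(-795))/(-51 - 795) + (102*(-379) + 166)) = 1/(6*(17 + 795)/(-846) + (-38658 + 166)) = 1/(6*(-1/846)*812 - 38492) = 1/(-812/141 - 38492) = 1/(-5428184/141) = -141/5428184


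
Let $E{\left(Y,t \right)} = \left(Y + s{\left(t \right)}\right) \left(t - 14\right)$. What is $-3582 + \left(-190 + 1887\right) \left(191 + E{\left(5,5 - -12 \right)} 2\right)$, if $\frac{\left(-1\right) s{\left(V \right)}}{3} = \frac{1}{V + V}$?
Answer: $\frac{6299462}{17} \approx 3.7056 \cdot 10^{5}$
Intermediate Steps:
$s{\left(V \right)} = - \frac{3}{2 V}$ ($s{\left(V \right)} = - \frac{3}{V + V} = - \frac{3}{2 V}$)
$E{\left(Y,t \right)} = \left(-14 + t\right) \left(Y - \frac{3}{2 t}\right)$ ($E{\left(Y,t \right)} = \left(Y - \frac{3}{2 t}\right) \left(t - 14\right) = \left(Y - \frac{3}{2 t}\right) \left(-14 + t\right) = \left(-14 + t\right) \left(Y - \frac{3}{2 t}\right)$)
$-3582 + \left(-190 + 1887\right) \left(191 + E{\left(5,5 - -12 \right)} 2\right) = -3582 + \left(-190 + 1887\right) \left(191 + \left(- \frac{3}{2} - 70 + \frac{21}{5 - -12} + 5 \left(5 - -12\right)\right) 2\right) = -3582 + 1697 \left(191 + \left(- \frac{3}{2} - 70 + \frac{21}{5 + 12} + 5 \left(5 + 12\right)\right) 2\right) = -3582 + 1697 \left(191 + \left(- \frac{3}{2} - 70 + \frac{21}{17} + 5 \cdot 17\right) 2\right) = -3582 + 1697 \left(191 + \left(- \frac{3}{2} - 70 + 21 \cdot \frac{1}{17} + 85\right) 2\right) = -3582 + 1697 \left(191 + \left(- \frac{3}{2} - 70 + \frac{21}{17} + 85\right) 2\right) = -3582 + 1697 \left(191 + \frac{501}{34} \cdot 2\right) = -3582 + 1697 \left(191 + \frac{501}{17}\right) = -3582 + 1697 \cdot \frac{3748}{17} = -3582 + \frac{6360356}{17} = \frac{6299462}{17}$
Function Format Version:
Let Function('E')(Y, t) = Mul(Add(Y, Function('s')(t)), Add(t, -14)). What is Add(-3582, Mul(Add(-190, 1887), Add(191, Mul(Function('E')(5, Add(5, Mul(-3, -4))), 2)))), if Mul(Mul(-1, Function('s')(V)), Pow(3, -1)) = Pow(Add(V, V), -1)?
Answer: Rational(6299462, 17) ≈ 3.7056e+5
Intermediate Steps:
Function('s')(V) = Mul(Rational(-3, 2), Pow(V, -1)) (Function('s')(V) = Mul(-3, Pow(Add(V, V), -1)) = Mul(-3, Pow(Mul(2, V), -1)) = Mul(-3, Mul(Rational(1, 2), Pow(V, -1))) = Mul(Rational(-3, 2), Pow(V, -1)))
Function('E')(Y, t) = Mul(Add(-14, t), Add(Y, Mul(Rational(-3, 2), Pow(t, -1)))) (Function('E')(Y, t) = Mul(Add(Y, Mul(Rational(-3, 2), Pow(t, -1))), Add(t, -14)) = Mul(Add(Y, Mul(Rational(-3, 2), Pow(t, -1))), Add(-14, t)) = Mul(Add(-14, t), Add(Y, Mul(Rational(-3, 2), Pow(t, -1)))))
Add(-3582, Mul(Add(-190, 1887), Add(191, Mul(Function('E')(5, Add(5, Mul(-3, -4))), 2)))) = Add(-3582, Mul(Add(-190, 1887), Add(191, Mul(Add(Rational(-3, 2), Mul(-14, 5), Mul(21, Pow(Add(5, Mul(-3, -4)), -1)), Mul(5, Add(5, Mul(-3, -4)))), 2)))) = Add(-3582, Mul(1697, Add(191, Mul(Add(Rational(-3, 2), -70, Mul(21, Pow(Add(5, 12), -1)), Mul(5, Add(5, 12))), 2)))) = Add(-3582, Mul(1697, Add(191, Mul(Add(Rational(-3, 2), -70, Mul(21, Pow(17, -1)), Mul(5, 17)), 2)))) = Add(-3582, Mul(1697, Add(191, Mul(Add(Rational(-3, 2), -70, Mul(21, Rational(1, 17)), 85), 2)))) = Add(-3582, Mul(1697, Add(191, Mul(Add(Rational(-3, 2), -70, Rational(21, 17), 85), 2)))) = Add(-3582, Mul(1697, Add(191, Mul(Rational(501, 34), 2)))) = Add(-3582, Mul(1697, Add(191, Rational(501, 17)))) = Add(-3582, Mul(1697, Rational(3748, 17))) = Add(-3582, Rational(6360356, 17)) = Rational(6299462, 17)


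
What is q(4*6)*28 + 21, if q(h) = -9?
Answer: -231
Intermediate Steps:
q(4*6)*28 + 21 = -9*28 + 21 = -252 + 21 = -231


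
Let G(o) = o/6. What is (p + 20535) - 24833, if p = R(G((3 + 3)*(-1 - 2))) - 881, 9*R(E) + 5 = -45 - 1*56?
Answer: -46717/9 ≈ -5190.8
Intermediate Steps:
G(o) = o/6 (G(o) = o*(⅙) = o/6)
R(E) = -106/9 (R(E) = -5/9 + (-45 - 1*56)/9 = -5/9 + (-45 - 56)/9 = -5/9 + (⅑)*(-101) = -5/9 - 101/9 = -106/9)
p = -8035/9 (p = -106/9 - 881 = -8035/9 ≈ -892.78)
(p + 20535) - 24833 = (-8035/9 + 20535) - 24833 = 176780/9 - 24833 = -46717/9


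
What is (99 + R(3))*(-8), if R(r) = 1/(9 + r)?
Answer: -2378/3 ≈ -792.67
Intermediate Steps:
(99 + R(3))*(-8) = (99 + 1/(9 + 3))*(-8) = (99 + 1/12)*(-8) = (1189/12)*(-8) = -2378/3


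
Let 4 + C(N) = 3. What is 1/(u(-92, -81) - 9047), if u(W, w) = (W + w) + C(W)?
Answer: -1/9221 ≈ -0.00010845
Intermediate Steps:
C(N) = -1 (C(N) = -4 + 3 = -1)
u(W, w) = -1 + W + w (u(W, w) = (W + w) - 1 = -1 + W + w)
1/(u(-92, -81) - 9047) = 1/((-1 - 92 - 81) - 9047) = 1/(-174 - 9047) = 1/(-9221) = -1/9221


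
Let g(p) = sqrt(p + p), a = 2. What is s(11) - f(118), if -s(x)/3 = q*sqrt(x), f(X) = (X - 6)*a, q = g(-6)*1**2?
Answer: -224 - 6*I*sqrt(33) ≈ -224.0 - 34.467*I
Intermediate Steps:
g(p) = sqrt(2)*sqrt(p) (g(p) = sqrt(2*p) = sqrt(2)*sqrt(p))
q = 2*I*sqrt(3) (q = (sqrt(2)*sqrt(-6))*1**2 = (sqrt(2)*(I*sqrt(6)))*1 = (2*I*sqrt(3))*1 = 2*I*sqrt(3) ≈ 3.4641*I)
f(X) = -12 + 2*X (f(X) = (X - 6)*2 = (-6 + X)*2 = -12 + 2*X)
s(x) = -6*I*sqrt(3)*sqrt(x) (s(x) = -3*2*I*sqrt(3)*sqrt(x) = -6*I*sqrt(3)*sqrt(x))
s(11) - f(118) = -6*I*sqrt(3)*sqrt(11) - (-12 + 2*118) = -6*I*sqrt(33) - (-12 + 236) = -6*I*sqrt(33) - 1*224 = -6*I*sqrt(33) - 224 = -224 - 6*I*sqrt(33)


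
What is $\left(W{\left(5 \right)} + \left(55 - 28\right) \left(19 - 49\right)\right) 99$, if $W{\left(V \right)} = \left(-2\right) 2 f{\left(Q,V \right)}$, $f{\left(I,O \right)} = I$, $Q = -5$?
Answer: $-78210$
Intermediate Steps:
$W{\left(V \right)} = 20$ ($W{\left(V \right)} = \left(-2\right) 2 \left(-5\right) = \left(-4\right) \left(-5\right) = 20$)
$\left(W{\left(5 \right)} + \left(55 - 28\right) \left(19 - 49\right)\right) 99 = \left(20 + \left(55 - 28\right) \left(19 - 49\right)\right) 99 = \left(20 + 27 \left(-30\right)\right) 99 = \left(20 - 810\right) 99 = \left(-790\right) 99 = -78210$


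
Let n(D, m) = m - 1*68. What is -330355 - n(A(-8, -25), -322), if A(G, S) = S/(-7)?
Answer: -329965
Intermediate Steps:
A(G, S) = -S/7 (A(G, S) = S*(-⅐) = -S/7)
n(D, m) = -68 + m (n(D, m) = m - 68 = -68 + m)
-330355 - n(A(-8, -25), -322) = -330355 - (-68 - 322) = -330355 - 1*(-390) = -330355 + 390 = -329965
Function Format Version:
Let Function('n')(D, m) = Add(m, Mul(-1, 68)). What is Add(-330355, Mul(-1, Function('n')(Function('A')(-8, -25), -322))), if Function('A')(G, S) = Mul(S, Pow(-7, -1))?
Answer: -329965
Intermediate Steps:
Function('A')(G, S) = Mul(Rational(-1, 7), S) (Function('A')(G, S) = Mul(S, Rational(-1, 7)) = Mul(Rational(-1, 7), S))
Function('n')(D, m) = Add(-68, m) (Function('n')(D, m) = Add(m, -68) = Add(-68, m))
Add(-330355, Mul(-1, Function('n')(Function('A')(-8, -25), -322))) = Add(-330355, Mul(-1, Add(-68, -322))) = Add(-330355, Mul(-1, -390)) = Add(-330355, 390) = -329965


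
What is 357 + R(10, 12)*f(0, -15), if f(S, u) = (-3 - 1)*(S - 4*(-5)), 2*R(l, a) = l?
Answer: -43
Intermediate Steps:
R(l, a) = l/2
f(S, u) = -80 - 4*S (f(S, u) = -4*(S + 20) = -4*(20 + S) = -80 - 4*S)
357 + R(10, 12)*f(0, -15) = 357 + ((½)*10)*(-80 - 4*0) = 357 + 5*(-80 + 0) = 357 + 5*(-80) = 357 - 400 = -43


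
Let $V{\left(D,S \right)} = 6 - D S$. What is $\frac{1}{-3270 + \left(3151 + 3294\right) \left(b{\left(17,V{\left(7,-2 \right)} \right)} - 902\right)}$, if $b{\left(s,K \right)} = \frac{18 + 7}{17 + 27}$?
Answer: $- \frac{44}{255771915} \approx -1.7203 \cdot 10^{-7}$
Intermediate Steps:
$V{\left(D,S \right)} = 6 - D S$
$b{\left(s,K \right)} = \frac{25}{44}$
$\frac{1}{-3270 + \left(3151 + 3294\right) \left(b{\left(17,V{\left(7,-2 \right)} \right)} - 902\right)} = \frac{1}{-3270 + \left(3151 + 3294\right) \left(\frac{25}{44} - 902\right)} = \frac{1}{-3270 + 6445 \left(- \frac{39663}{44}\right)} = \frac{1}{-3270 - \frac{255628035}{44}} = \frac{1}{- \frac{255771915}{44}} = - \frac{44}{255771915}$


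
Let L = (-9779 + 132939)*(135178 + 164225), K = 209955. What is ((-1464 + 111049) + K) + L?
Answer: 36874793020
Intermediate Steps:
L = 36874473480 (L = 123160*299403 = 36874473480)
((-1464 + 111049) + K) + L = ((-1464 + 111049) + 209955) + 36874473480 = (109585 + 209955) + 36874473480 = 319540 + 36874473480 = 36874793020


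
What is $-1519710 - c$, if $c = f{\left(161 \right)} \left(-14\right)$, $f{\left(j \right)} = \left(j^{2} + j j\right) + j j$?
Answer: $-431028$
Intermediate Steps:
$f{\left(j \right)} = 3 j^{2}$ ($f{\left(j \right)} = \left(j^{2} + j^{2}\right) + j^{2} = 2 j^{2} + j^{2} = 3 j^{2}$)
$c = -1088682$ ($c = 3 \cdot 161^{2} \left(-14\right) = 3 \cdot 25921 \left(-14\right) = 77763 \left(-14\right) = -1088682$)
$-1519710 - c = -1519710 - -1088682 = -1519710 + 1088682 = -431028$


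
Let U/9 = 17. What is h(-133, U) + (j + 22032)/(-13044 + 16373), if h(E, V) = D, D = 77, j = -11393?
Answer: 266972/3329 ≈ 80.196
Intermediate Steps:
U = 153 (U = 9*17 = 153)
h(E, V) = 77
h(-133, U) + (j + 22032)/(-13044 + 16373) = 77 + (-11393 + 22032)/(-13044 + 16373) = 77 + 10639/3329 = 266972/3329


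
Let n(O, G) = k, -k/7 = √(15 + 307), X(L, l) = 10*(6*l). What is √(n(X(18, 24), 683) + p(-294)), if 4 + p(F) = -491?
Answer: √(-495 - 7*√322) ≈ 24.912*I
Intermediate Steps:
X(L, l) = 60*l
p(F) = -495 (p(F) = -4 - 491 = -495)
k = -7*√322 (k = -7*√(15 + 307) = -7*√322 ≈ -125.61)
n(O, G) = -7*√322
√(n(X(18, 24), 683) + p(-294)) = √(-7*√322 - 495) = √(-495 - 7*√322)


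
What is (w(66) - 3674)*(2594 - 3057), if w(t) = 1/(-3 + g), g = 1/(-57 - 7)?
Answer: 328334598/193 ≈ 1.7012e+6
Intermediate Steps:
g = -1/64 (g = 1/(-64) = -1/64 ≈ -0.015625)
w(t) = -64/193 (w(t) = 1/(-3 - 1/64) = 1/(-193/64) = -64/193)
(w(66) - 3674)*(2594 - 3057) = (-64/193 - 3674)*(2594 - 3057) = -709146/193*(-463) = 328334598/193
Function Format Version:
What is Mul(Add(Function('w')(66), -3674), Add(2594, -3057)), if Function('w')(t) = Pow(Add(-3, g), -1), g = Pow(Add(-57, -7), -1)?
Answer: Rational(328334598, 193) ≈ 1.7012e+6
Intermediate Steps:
g = Rational(-1, 64) (g = Pow(-64, -1) = Rational(-1, 64) ≈ -0.015625)
Function('w')(t) = Rational(-64, 193) (Function('w')(t) = Pow(Add(-3, Rational(-1, 64)), -1) = Pow(Rational(-193, 64), -1) = Rational(-64, 193))
Mul(Add(Function('w')(66), -3674), Add(2594, -3057)) = Mul(Add(Rational(-64, 193), -3674), Add(2594, -3057)) = Mul(Rational(-709146, 193), -463) = Rational(328334598, 193)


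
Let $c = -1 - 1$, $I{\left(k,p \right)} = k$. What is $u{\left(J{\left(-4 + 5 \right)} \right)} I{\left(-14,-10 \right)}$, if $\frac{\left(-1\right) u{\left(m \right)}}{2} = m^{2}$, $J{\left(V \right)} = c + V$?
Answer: $28$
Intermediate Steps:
$c = -2$ ($c = -1 - 1 = -2$)
$J{\left(V \right)} = -2 + V$
$u{\left(m \right)} = - 2 m^{2}$
$u{\left(J{\left(-4 + 5 \right)} \right)} I{\left(-14,-10 \right)} = - 2 \left(-2 + \left(-4 + 5\right)\right)^{2} \left(-14\right) = - 2 \left(-2 + 1\right)^{2} \left(-14\right) = - 2 \left(-1\right)^{2} \left(-14\right) = \left(-2\right) 1 \left(-14\right) = \left(-2\right) \left(-14\right) = 28$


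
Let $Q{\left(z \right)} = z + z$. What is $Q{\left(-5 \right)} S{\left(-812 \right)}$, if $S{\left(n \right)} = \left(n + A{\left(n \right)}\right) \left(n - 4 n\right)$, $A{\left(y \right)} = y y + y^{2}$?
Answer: $-32103459360$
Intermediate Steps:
$Q{\left(z \right)} = 2 z$
$A{\left(y \right)} = 2 y^{2}$ ($A{\left(y \right)} = y^{2} + y^{2} = 2 y^{2}$)
$S{\left(n \right)} = - 3 n \left(n + 2 n^{2}\right)$ ($S{\left(n \right)} = \left(n + 2 n^{2}\right) \left(n - 4 n\right) = \left(n + 2 n^{2}\right) \left(- 3 n\right) = - 3 n \left(n + 2 n^{2}\right)$)
$Q{\left(-5 \right)} S{\left(-812 \right)} = 2 \left(-5\right) \left(-812\right)^{2} \left(-3 - -4872\right) = - 10 \cdot 659344 \left(-3 + 4872\right) = - 10 \cdot 659344 \cdot 4869 = \left(-10\right) 3210345936 = -32103459360$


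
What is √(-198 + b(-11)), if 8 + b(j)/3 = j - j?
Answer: I*√222 ≈ 14.9*I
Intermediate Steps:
b(j) = -24 (b(j) = -24 + 3*(j - j) = -24 + 3*0 = -24 + 0 = -24)
√(-198 + b(-11)) = √(-198 - 24) = √(-222) = I*√222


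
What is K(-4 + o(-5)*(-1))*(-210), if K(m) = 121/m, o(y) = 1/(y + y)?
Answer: 84700/13 ≈ 6515.4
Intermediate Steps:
o(y) = 1/(2*y)
K(-4 + o(-5)*(-1))*(-210) = (121/(-4 + ((½)/(-5))*(-1)))*(-210) = (121/(-4 + ((½)*(-⅕))*(-1)))*(-210) = (121/(-4 - ⅒*(-1)))*(-210) = (121/(-4 + ⅒))*(-210) = (121/(-39/10))*(-210) = (121*(-10/39))*(-210) = -1210/39*(-210) = 84700/13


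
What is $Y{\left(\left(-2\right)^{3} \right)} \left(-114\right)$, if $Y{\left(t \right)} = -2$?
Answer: $228$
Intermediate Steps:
$Y{\left(\left(-2\right)^{3} \right)} \left(-114\right) = \left(-2\right) \left(-114\right) = 228$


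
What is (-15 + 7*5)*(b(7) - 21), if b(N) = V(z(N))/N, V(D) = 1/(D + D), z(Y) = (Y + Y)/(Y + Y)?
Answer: -2930/7 ≈ -418.57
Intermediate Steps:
z(Y) = 1 (z(Y) = (2*Y)/((2*Y)) = (2*Y)*(1/(2*Y)) = 1)
V(D) = 1/(2*D)
b(N) = 1/(2*N) (b(N) = ((1/2)/1)/N = ((1/2)*1)/N = 1/(2*N))
(-15 + 7*5)*(b(7) - 21) = (-15 + 7*5)*((1/2)/7 - 21) = (-15 + 35)*((1/2)*(1/7) - 21) = 20*(1/14 - 21) = 20*(-293/14) = -2930/7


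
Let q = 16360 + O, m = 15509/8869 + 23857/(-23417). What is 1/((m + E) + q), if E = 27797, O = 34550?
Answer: 207685373/16346444239231 ≈ 1.2705e-5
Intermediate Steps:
m = 151586520/207685373 (m = 15509*(1/8869) + 23857*(-1/23417) = 15509/8869 - 23857/23417 = 151586520/207685373 ≈ 0.72989)
q = 50910 (q = 16360 + 34550 = 50910)
1/((m + E) + q) = 1/((151586520/207685373 + 27797) + 50910) = 1/(5773181899801/207685373 + 50910) = 1/(16346444239231/207685373) = 207685373/16346444239231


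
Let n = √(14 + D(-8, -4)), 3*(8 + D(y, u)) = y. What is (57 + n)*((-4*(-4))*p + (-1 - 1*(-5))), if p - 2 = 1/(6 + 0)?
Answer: 2204 + 116*√30/9 ≈ 2274.6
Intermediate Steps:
D(y, u) = -8 + y/3
n = √30/3 (n = √(14 + (-8 + (⅓)*(-8))) = √(14 + (-8 - 8/3)) = √(14 - 32/3) = √(10/3) = √30/3 ≈ 1.8257)
p = 13/6 (p = 2 + 1/(6 + 0) = 2 + 1/6 = 2 + ⅙ = 13/6 ≈ 2.1667)
(57 + n)*((-4*(-4))*p + (-1 - 1*(-5))) = (57 + √30/3)*(-4*(-4)*(13/6) + (-1 - 1*(-5))) = (57 + √30/3)*(16*(13/6) + (-1 + 5)) = (57 + √30/3)*(104/3 + 4) = (57 + √30/3)*(116/3) = 2204 + 116*√30/9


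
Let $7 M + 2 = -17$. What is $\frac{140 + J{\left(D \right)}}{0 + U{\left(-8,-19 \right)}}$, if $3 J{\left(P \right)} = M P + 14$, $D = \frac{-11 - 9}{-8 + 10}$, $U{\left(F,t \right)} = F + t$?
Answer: $- \frac{1076}{189} \approx -5.6931$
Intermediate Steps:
$M = - \frac{19}{7}$ ($M = - \frac{2}{7} + \frac{1}{7} \left(-17\right) = - \frac{2}{7} - \frac{17}{7} = - \frac{19}{7} \approx -2.7143$)
$D = -10$ ($D = - \frac{20}{2} = \left(-20\right) \frac{1}{2} = -10$)
$J{\left(P \right)} = \frac{14}{3} - \frac{19 P}{21}$ ($J{\left(P \right)} = \frac{- \frac{19 P}{7} + 14}{3} = \frac{14 - \frac{19 P}{7}}{3} = \frac{14}{3} - \frac{19 P}{21}$)
$\frac{140 + J{\left(D \right)}}{0 + U{\left(-8,-19 \right)}} = \frac{140 + \left(\frac{14}{3} - - \frac{190}{21}\right)}{0 - 27} = \frac{140 + \left(\frac{14}{3} + \frac{190}{21}\right)}{0 - 27} = \frac{140 + \frac{96}{7}}{-27} = \frac{1076}{7} \left(- \frac{1}{27}\right) = - \frac{1076}{189}$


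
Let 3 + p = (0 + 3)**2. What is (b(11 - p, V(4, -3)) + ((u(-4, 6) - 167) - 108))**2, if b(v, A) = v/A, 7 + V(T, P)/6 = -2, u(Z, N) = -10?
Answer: 237006025/2916 ≈ 81278.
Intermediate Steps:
V(T, P) = -54 (V(T, P) = -42 + 6*(-2) = -42 - 12 = -54)
p = 6 (p = -3 + (0 + 3)**2 = -3 + 3**2 = -3 + 9 = 6)
(b(11 - p, V(4, -3)) + ((u(-4, 6) - 167) - 108))**2 = ((11 - 1*6)/(-54) + ((-10 - 167) - 108))**2 = ((11 - 6)*(-1/54) + (-177 - 108))**2 = (5*(-1/54) - 285)**2 = (-5/54 - 285)**2 = (-15395/54)**2 = 237006025/2916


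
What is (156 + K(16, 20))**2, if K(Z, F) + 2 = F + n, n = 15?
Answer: 35721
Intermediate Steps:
K(Z, F) = 13 + F (K(Z, F) = -2 + (F + 15) = -2 + (15 + F) = 13 + F)
(156 + K(16, 20))**2 = (156 + (13 + 20))**2 = (156 + 33)**2 = 189**2 = 35721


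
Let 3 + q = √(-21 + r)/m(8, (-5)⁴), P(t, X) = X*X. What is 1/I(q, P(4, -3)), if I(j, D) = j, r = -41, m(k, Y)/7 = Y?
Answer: -57421875/172265687 - 4375*I*√62/172265687 ≈ -0.33333 - 0.00019997*I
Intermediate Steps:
m(k, Y) = 7*Y
P(t, X) = X²
q = -3 + I*√62/4375 (q = -3 + √(-21 - 41)/((7*(-5)⁴)) = -3 + √(-62)/((7*625)) = -3 + (I*√62)/4375 = -3 + (I*√62)*(1/4375) = -3 + I*√62/4375 ≈ -3.0 + 0.0017998*I)
1/I(q, P(4, -3)) = 1/(-3 + I*√62/4375)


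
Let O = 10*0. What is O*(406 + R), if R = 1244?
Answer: 0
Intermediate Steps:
O = 0
O*(406 + R) = 0*(406 + 1244) = 0*1650 = 0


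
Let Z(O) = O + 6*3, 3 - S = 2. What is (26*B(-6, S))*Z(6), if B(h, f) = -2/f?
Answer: -1248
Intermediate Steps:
S = 1 (S = 3 - 1*2 = 3 - 2 = 1)
Z(O) = 18 + O (Z(O) = O + 18 = 18 + O)
(26*B(-6, S))*Z(6) = (26*(-2/1))*(18 + 6) = (26*(-2*1))*24 = (26*(-2))*24 = -52*24 = -1248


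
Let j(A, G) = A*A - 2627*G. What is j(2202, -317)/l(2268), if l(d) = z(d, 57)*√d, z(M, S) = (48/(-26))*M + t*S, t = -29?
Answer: -73860319*√7/9566046 ≈ -20.428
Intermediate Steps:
z(M, S) = -29*S - 24*M/13 (z(M, S) = (48/(-26))*M - 29*S = (48*(-1/26))*M - 29*S = -24*M/13 - 29*S = -29*S - 24*M/13)
j(A, G) = A² - 2627*G
l(d) = √d*(-1653 - 24*d/13) (l(d) = (-29*57 - 24*d/13)*√d = (-1653 - 24*d/13)*√d = √d*(-1653 - 24*d/13))
j(2202, -317)/l(2268) = (2202² - 2627*(-317))/((√2268*(-1653 - 24/13*2268))) = (4848804 + 832759)/(((18*√7)*(-1653 - 54432/13))) = 5681563/(((18*√7)*(-75921/13))) = 5681563/((-1366578*√7/13)) = 5681563*(-13*√7/9566046) = -73860319*√7/9566046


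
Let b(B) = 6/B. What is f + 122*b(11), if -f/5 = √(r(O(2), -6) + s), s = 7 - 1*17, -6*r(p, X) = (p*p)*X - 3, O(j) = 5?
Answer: 732/11 - 5*√62/2 ≈ 46.860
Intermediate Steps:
r(p, X) = ½ - X*p²/6 (r(p, X) = -((p*p)*X - 3)/6 = -(p²*X - 3)/6 = -(X*p² - 3)/6 = -(-3 + X*p²)/6 = ½ - X*p²/6)
s = -10 (s = 7 - 17 = -10)
f = -5*√62/2 (f = -5*√((½ - ⅙*(-6)*5²) - 10) = -5*√((½ - ⅙*(-6)*25) - 10) = -5*√((½ + 25) - 10) = -5*√(51/2 - 10) = -5*√62/2 ≈ -19.685)
f + 122*b(11) = -5*√62/2 + 122*(6/11) = -5*√62/2 + 732/11 = 732/11 - 5*√62/2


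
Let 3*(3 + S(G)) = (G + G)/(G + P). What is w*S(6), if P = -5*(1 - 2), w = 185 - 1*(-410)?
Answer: -17255/11 ≈ -1568.6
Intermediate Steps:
w = 595 (w = 185 + 410 = 595)
P = 5 (P = -5*(-1) = 5)
S(G) = -3 + 2*G/(3*(5 + G)) (S(G) = -3 + ((G + G)/(G + 5))/3 = -3 + ((2*G)/(5 + G))/3 = -3 + (2*G/(5 + G))/3 = -3 + 2*G/(3*(5 + G)))
w*S(6) = 595*((-45 - 7*6)/(3*(5 + 6))) = 595*((⅓)*(-45 - 42)/11) = 595*((⅓)*(1/11)*(-87)) = 595*(-29/11) = -17255/11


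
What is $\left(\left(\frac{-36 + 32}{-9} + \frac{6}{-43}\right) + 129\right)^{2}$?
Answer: $\frac{2504101681}{149769} \approx 16720.0$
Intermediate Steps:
$\left(\left(\frac{-36 + 32}{-9} + \frac{6}{-43}\right) + 129\right)^{2} = \left(\left(\left(-4\right) \left(- \frac{1}{9}\right) + 6 \left(- \frac{1}{43}\right)\right) + 129\right)^{2} = \left(\left(\frac{4}{9} - \frac{6}{43}\right) + 129\right)^{2} = \left(\frac{118}{387} + 129\right)^{2} = \left(\frac{50041}{387}\right)^{2} = \frac{2504101681}{149769}$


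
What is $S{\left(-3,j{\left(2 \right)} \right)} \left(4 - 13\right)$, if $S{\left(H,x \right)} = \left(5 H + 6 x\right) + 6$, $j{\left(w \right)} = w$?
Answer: $-27$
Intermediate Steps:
$S{\left(H,x \right)} = 6 + 5 H + 6 x$
$S{\left(-3,j{\left(2 \right)} \right)} \left(4 - 13\right) = \left(6 + 5 \left(-3\right) + 6 \cdot 2\right) \left(4 - 13\right) = \left(6 - 15 + 12\right) \left(-9\right) = 3 \left(-9\right) = -27$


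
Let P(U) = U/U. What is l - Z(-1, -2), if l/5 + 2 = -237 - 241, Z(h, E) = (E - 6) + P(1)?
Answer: -2393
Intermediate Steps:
P(U) = 1
Z(h, E) = -5 + E (Z(h, E) = (E - 6) + 1 = (-6 + E) + 1 = -5 + E)
l = -2400 (l = -10 + 5*(-237 - 241) = -10 + 5*(-478) = -10 - 2390 = -2400)
l - Z(-1, -2) = -2400 - (-5 - 2) = -2400 - 1*(-7) = -2400 + 7 = -2393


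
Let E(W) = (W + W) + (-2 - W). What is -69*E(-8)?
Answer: 690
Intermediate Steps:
E(W) = -2 + W (E(W) = 2*W + (-2 - W) = -2 + W)
-69*E(-8) = -69*(-2 - 8) = -69*(-10) = 690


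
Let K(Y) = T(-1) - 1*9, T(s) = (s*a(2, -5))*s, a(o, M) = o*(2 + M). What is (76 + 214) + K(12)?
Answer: 275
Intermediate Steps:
T(s) = -6*s**2 (T(s) = (s*(2*(2 - 5)))*s = (s*(2*(-3)))*s = (s*(-6))*s = (-6*s)*s = -6*s**2)
K(Y) = -15 (K(Y) = -6*(-1)**2 - 1*9 = -6*1 - 9 = -6 - 9 = -15)
(76 + 214) + K(12) = (76 + 214) - 15 = 290 - 15 = 275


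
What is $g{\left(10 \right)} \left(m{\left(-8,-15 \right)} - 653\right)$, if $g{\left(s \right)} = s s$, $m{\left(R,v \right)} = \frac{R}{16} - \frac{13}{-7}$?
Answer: $- \frac{456150}{7} \approx -65164.0$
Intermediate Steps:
$m{\left(R,v \right)} = \frac{13}{7} + \frac{R}{16}$ ($m{\left(R,v \right)} = R \frac{1}{16} - - \frac{13}{7} = \frac{R}{16} + \frac{13}{7} = \frac{13}{7} + \frac{R}{16}$)
$g{\left(s \right)} = s^{2}$
$g{\left(10 \right)} \left(m{\left(-8,-15 \right)} - 653\right) = 10^{2} \left(\left(\frac{13}{7} + \frac{1}{16} \left(-8\right)\right) - 653\right) = 100 \left(\left(\frac{13}{7} - \frac{1}{2}\right) - 653\right) = 100 \left(\frac{19}{14} - 653\right) = 100 \left(- \frac{9123}{14}\right) = - \frac{456150}{7}$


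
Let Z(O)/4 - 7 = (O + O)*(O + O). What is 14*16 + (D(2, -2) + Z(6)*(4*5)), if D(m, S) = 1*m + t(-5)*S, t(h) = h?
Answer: 12316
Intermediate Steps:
Z(O) = 28 + 16*O² (Z(O) = 28 + 4*((O + O)*(O + O)) = 28 + 4*((2*O)*(2*O)) = 28 + 4*(4*O²) = 28 + 16*O²)
D(m, S) = m - 5*S (D(m, S) = 1*m - 5*S = m - 5*S)
14*16 + (D(2, -2) + Z(6)*(4*5)) = 14*16 + ((2 - 5*(-2)) + (28 + 16*6²)*(4*5)) = 224 + ((2 + 10) + (28 + 16*36)*20) = 224 + (12 + (28 + 576)*20) = 224 + (12 + 604*20) = 224 + (12 + 12080) = 224 + 12092 = 12316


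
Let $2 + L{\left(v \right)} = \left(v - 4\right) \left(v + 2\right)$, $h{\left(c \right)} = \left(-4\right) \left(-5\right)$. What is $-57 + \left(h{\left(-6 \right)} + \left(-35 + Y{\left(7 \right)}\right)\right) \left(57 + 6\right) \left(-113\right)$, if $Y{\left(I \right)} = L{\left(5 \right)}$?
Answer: $71133$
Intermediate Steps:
$h{\left(c \right)} = 20$
$L{\left(v \right)} = -2 + \left(-4 + v\right) \left(2 + v\right)$ ($L{\left(v \right)} = -2 + \left(v - 4\right) \left(v + 2\right) = -2 + \left(-4 + v\right) \left(2 + v\right)$)
$Y{\left(I \right)} = 5$ ($Y{\left(I \right)} = -10 + 5^{2} - 10 = -10 + 25 - 10 = 5$)
$-57 + \left(h{\left(-6 \right)} + \left(-35 + Y{\left(7 \right)}\right)\right) \left(57 + 6\right) \left(-113\right) = -57 + \left(20 + \left(-35 + 5\right)\right) \left(57 + 6\right) \left(-113\right) = -57 + \left(20 - 30\right) 63 \left(-113\right) = -57 + \left(-10\right) 63 \left(-113\right) = -57 - -71190 = -57 + 71190 = 71133$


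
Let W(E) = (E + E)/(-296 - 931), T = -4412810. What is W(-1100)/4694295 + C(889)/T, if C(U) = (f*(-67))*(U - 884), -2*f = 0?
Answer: 440/1151979993 ≈ 3.8195e-7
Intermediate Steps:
f = 0 (f = -1/2*0 = 0)
W(E) = -2*E/1227 (W(E) = (2*E)/(-1227) = (2*E)*(-1/1227) = -2*E/1227)
C(U) = 0 (C(U) = (0*(-67))*(U - 884) = 0*(-884 + U) = 0)
W(-1100)/4694295 + C(889)/T = -2/1227*(-1100)/4694295 + 0/(-4412810) = (2200/1227)*(1/4694295) + 0*(-1/4412810) = 440/1151979993 + 0 = 440/1151979993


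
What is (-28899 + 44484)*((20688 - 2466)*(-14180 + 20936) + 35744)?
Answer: 1919192631960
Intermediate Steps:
(-28899 + 44484)*((20688 - 2466)*(-14180 + 20936) + 35744) = 15585*(18222*6756 + 35744) = 15585*(123107832 + 35744) = 15585*123143576 = 1919192631960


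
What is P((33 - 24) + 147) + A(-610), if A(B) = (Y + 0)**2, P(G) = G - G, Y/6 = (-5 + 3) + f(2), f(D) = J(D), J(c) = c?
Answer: 0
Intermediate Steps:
f(D) = D
Y = 0 (Y = 6*((-5 + 3) + 2) = 6*(-2 + 2) = 6*0 = 0)
P(G) = 0
A(B) = 0 (A(B) = (0 + 0)**2 = 0**2 = 0)
P((33 - 24) + 147) + A(-610) = 0 + 0 = 0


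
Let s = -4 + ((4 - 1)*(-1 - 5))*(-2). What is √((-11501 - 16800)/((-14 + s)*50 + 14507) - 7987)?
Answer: I*√38701129430/2201 ≈ 89.38*I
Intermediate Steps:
s = 32 (s = -4 + (3*(-6))*(-2) = -4 - 18*(-2) = -4 + 36 = 32)
√((-11501 - 16800)/((-14 + s)*50 + 14507) - 7987) = √((-11501 - 16800)/((-14 + 32)*50 + 14507) - 7987) = √(-28301/(18*50 + 14507) - 7987) = √(-28301/(900 + 14507) - 7987) = √(-28301/15407 - 7987) = √(-28301*1/15407 - 7987) = √(-4043/2201 - 7987) = √(-17583430/2201) = I*√38701129430/2201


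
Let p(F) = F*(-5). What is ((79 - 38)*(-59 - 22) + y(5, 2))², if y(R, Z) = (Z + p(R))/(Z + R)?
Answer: 541492900/49 ≈ 1.1051e+7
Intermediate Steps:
p(F) = -5*F
y(R, Z) = (Z - 5*R)/(R + Z) (y(R, Z) = (Z - 5*R)/(Z + R) = (Z - 5*R)/(R + Z))
((79 - 38)*(-59 - 22) + y(5, 2))² = ((79 - 38)*(-59 - 22) + (2 - 5*5)/(5 + 2))² = (41*(-81) + (2 - 25)/7)² = (-3321 + (⅐)*(-23))² = (-3321 - 23/7)² = (-23270/7)² = 541492900/49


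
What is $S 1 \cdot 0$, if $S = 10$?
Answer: $0$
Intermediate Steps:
$S 1 \cdot 0 = 10 \cdot 1 \cdot 0 = 10 \cdot 0 = 0$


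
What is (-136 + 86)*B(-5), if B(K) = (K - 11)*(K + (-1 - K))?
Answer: -800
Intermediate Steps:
B(K) = 11 - K (B(K) = (-11 + K)*(-1) = 11 - K)
(-136 + 86)*B(-5) = (-136 + 86)*(11 - 1*(-5)) = -50*(11 + 5) = -50*16 = -800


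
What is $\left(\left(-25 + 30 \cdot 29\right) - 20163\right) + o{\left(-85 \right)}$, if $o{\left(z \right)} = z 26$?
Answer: $-21528$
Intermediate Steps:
$o{\left(z \right)} = 26 z$
$\left(\left(-25 + 30 \cdot 29\right) - 20163\right) + o{\left(-85 \right)} = \left(\left(-25 + 30 \cdot 29\right) - 20163\right) + 26 \left(-85\right) = \left(\left(-25 + 870\right) - 20163\right) - 2210 = \left(845 - 20163\right) - 2210 = -19318 - 2210 = -21528$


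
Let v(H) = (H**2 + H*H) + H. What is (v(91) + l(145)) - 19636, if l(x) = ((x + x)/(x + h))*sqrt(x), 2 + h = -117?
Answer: -2983 + 145*sqrt(145)/13 ≈ -2848.7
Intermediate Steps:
h = -119 (h = -2 - 117 = -119)
v(H) = H + 2*H**2 (v(H) = (H**2 + H**2) + H = 2*H**2 + H = H + 2*H**2)
l(x) = 2*x**(3/2)/(-119 + x) (l(x) = ((x + x)/(x - 119))*sqrt(x) = ((2*x)/(-119 + x))*sqrt(x) = (2*x/(-119 + x))*sqrt(x) = 2*x**(3/2)/(-119 + x))
(v(91) + l(145)) - 19636 = (91*(1 + 2*91) + 2*145**(3/2)/(-119 + 145)) - 19636 = (91*(1 + 182) + 2*(145*sqrt(145))/26) - 19636 = (91*183 + 2*(145*sqrt(145))*(1/26)) - 19636 = (16653 + 145*sqrt(145)/13) - 19636 = -2983 + 145*sqrt(145)/13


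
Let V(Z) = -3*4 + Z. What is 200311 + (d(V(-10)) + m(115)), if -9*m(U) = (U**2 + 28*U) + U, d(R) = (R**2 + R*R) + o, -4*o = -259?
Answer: 798015/4 ≈ 1.9950e+5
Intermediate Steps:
o = 259/4 (o = -1/4*(-259) = 259/4 ≈ 64.750)
V(Z) = -12 + Z
d(R) = 259/4 + 2*R**2 (d(R) = (R**2 + R*R) + 259/4 = (R**2 + R**2) + 259/4 = 2*R**2 + 259/4 = 259/4 + 2*R**2)
m(U) = -29*U/9 - U**2/9 (m(U) = -((U**2 + 28*U) + U)/9 = -(U**2 + 29*U)/9 = -29*U/9 - U**2/9)
200311 + (d(V(-10)) + m(115)) = 200311 + ((259/4 + 2*(-12 - 10)**2) - 1/9*115*(29 + 115)) = 200311 + ((259/4 + 2*(-22)**2) - 1/9*115*144) = 200311 + ((259/4 + 2*484) - 1840) = 200311 + ((259/4 + 968) - 1840) = 200311 + (4131/4 - 1840) = 200311 - 3229/4 = 798015/4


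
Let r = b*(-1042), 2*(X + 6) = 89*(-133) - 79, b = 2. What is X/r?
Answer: 1491/521 ≈ 2.8618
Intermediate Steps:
X = -5964 (X = -6 + (89*(-133) - 79)/2 = -6 + (-11837 - 79)/2 = -6 + (½)*(-11916) = -6 - 5958 = -5964)
r = -2084 (r = 2*(-1042) = -2084)
X/r = -5964/(-2084) = -5964*(-1/2084) = 1491/521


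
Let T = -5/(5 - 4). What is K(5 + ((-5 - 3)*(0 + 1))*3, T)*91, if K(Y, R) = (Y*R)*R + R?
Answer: -43680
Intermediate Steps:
T = -5 (T = -5/1 = 1*(-5) = -5)
K(Y, R) = R + Y*R² (K(Y, R) = (R*Y)*R + R = Y*R² + R = R + Y*R²)
K(5 + ((-5 - 3)*(0 + 1))*3, T)*91 = -5*(1 - 5*(5 + ((-5 - 3)*(0 + 1))*3))*91 = -5*(1 - 5*(5 - 8*1*3))*91 = -5*(1 - 5*(5 - 8*3))*91 = -5*(1 - 5*(5 - 24))*91 = -5*(1 - 5*(-19))*91 = -5*(1 + 95)*91 = -5*96*91 = -480*91 = -43680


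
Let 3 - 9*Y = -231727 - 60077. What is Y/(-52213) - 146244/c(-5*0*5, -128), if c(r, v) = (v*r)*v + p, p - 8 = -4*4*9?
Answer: 1907857111/1775242 ≈ 1074.7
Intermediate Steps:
p = -136 (p = 8 - 4*4*9 = 8 - 16*9 = 8 - 144 = -136)
Y = 32423 (Y = ⅓ - (-231727 - 60077)/9 = ⅓ - ⅑*(-291804) = ⅓ + 97268/3 = 32423)
c(r, v) = -136 + r*v² (c(r, v) = (v*r)*v - 136 = (r*v)*v - 136 = r*v² - 136 = -136 + r*v²)
Y/(-52213) - 146244/c(-5*0*5, -128) = 32423/(-52213) - 146244/(-136 + (-5*0*5)*(-128)²) = 32423*(-1/52213) - 146244/(-136 + (0*5)*16384) = -32423/52213 - 146244/(-136 + 0*16384) = -32423/52213 - 146244/(-136 + 0) = -32423/52213 - 146244/(-136) = -32423/52213 - 146244*(-1/136) = -32423/52213 + 36561/34 = 1907857111/1775242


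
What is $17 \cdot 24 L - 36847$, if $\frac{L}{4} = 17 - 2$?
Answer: $-12367$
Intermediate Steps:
$L = 60$ ($L = 4 \left(17 - 2\right) = 4 \cdot 15 = 60$)
$17 \cdot 24 L - 36847 = 17 \cdot 24 \cdot 60 - 36847 = 408 \cdot 60 - 36847 = 24480 - 36847 = -12367$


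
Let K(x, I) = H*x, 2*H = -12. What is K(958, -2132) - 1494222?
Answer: -1499970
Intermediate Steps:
H = -6 (H = (½)*(-12) = -6)
K(x, I) = -6*x
K(958, -2132) - 1494222 = -6*958 - 1494222 = -5748 - 1494222 = -1499970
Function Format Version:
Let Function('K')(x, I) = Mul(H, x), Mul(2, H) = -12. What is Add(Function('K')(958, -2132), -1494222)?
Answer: -1499970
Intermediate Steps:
H = -6 (H = Mul(Rational(1, 2), -12) = -6)
Function('K')(x, I) = Mul(-6, x)
Add(Function('K')(958, -2132), -1494222) = Add(Mul(-6, 958), -1494222) = Add(-5748, -1494222) = -1499970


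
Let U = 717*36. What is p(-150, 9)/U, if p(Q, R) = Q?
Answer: -25/4302 ≈ -0.0058113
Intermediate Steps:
U = 25812
p(-150, 9)/U = -150/25812 = -150*1/25812 = -25/4302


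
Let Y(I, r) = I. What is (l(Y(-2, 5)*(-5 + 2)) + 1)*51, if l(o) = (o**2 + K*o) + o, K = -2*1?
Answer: 1581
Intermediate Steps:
K = -2
l(o) = o**2 - o (l(o) = (o**2 - 2*o) + o = o**2 - o)
(l(Y(-2, 5)*(-5 + 2)) + 1)*51 = ((-2*(-5 + 2))*(-1 - 2*(-5 + 2)) + 1)*51 = ((-2*(-3))*(-1 - 2*(-3)) + 1)*51 = (6*(-1 + 6) + 1)*51 = (6*5 + 1)*51 = (30 + 1)*51 = 31*51 = 1581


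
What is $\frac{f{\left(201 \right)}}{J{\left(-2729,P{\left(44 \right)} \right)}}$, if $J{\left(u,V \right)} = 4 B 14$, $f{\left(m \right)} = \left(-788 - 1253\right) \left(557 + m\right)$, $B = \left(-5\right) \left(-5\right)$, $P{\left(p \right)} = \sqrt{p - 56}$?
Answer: $- \frac{773539}{700} \approx -1105.1$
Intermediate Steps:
$P{\left(p \right)} = \sqrt{-56 + p}$
$B = 25$
$f{\left(m \right)} = -1136837 - 2041 m$ ($f{\left(m \right)} = - 2041 \left(557 + m\right) = -1136837 - 2041 m$)
$J{\left(u,V \right)} = 1400$ ($J{\left(u,V \right)} = 4 \cdot 25 \cdot 14 = 100 \cdot 14 = 1400$)
$\frac{f{\left(201 \right)}}{J{\left(-2729,P{\left(44 \right)} \right)}} = \frac{-1136837 - 410241}{1400} = \left(-1136837 - 410241\right) \frac{1}{1400} = \left(-1547078\right) \frac{1}{1400} = - \frac{773539}{700}$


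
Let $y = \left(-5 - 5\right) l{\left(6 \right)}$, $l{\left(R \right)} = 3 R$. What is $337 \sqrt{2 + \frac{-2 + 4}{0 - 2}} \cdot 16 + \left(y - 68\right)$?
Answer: $5144$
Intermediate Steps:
$y = -180$ ($y = \left(-5 - 5\right) 3 \cdot 6 = \left(-10\right) 18 = -180$)
$337 \sqrt{2 + \frac{-2 + 4}{0 - 2}} \cdot 16 + \left(y - 68\right) = 337 \sqrt{2 + \frac{-2 + 4}{0 - 2}} \cdot 16 - 248 = 337 \sqrt{2 + \frac{2}{-2}} \cdot 16 - 248 = 337 \sqrt{2 + 2 \left(- \frac{1}{2}\right)} 16 - 248 = 337 \sqrt{2 - 1} \cdot 16 - 248 = 337 \sqrt{1} \cdot 16 - 248 = 337 \cdot 1 \cdot 16 - 248 = 337 \cdot 16 - 248 = 5392 - 248 = 5144$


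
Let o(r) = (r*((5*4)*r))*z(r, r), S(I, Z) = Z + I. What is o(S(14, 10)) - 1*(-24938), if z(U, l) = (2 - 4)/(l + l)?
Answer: 24458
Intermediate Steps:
z(U, l) = -1/l (z(U, l) = -2*1/(2*l) = -1/l)
S(I, Z) = I + Z
o(r) = -20*r (o(r) = (r*((5*4)*r))*(-1/r) = (r*(20*r))*(-1/r) = (20*r²)*(-1/r) = -20*r)
o(S(14, 10)) - 1*(-24938) = -20*(14 + 10) - 1*(-24938) = -20*24 + 24938 = -480 + 24938 = 24458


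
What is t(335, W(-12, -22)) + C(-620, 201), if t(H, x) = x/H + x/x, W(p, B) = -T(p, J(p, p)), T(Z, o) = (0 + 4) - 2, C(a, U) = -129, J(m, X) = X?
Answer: -42882/335 ≈ -128.01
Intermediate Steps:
T(Z, o) = 2 (T(Z, o) = 4 - 2 = 2)
W(p, B) = -2 (W(p, B) = -1*2 = -2)
t(H, x) = 1 + x/H (t(H, x) = x/H + 1 = 1 + x/H)
t(335, W(-12, -22)) + C(-620, 201) = (335 - 2)/335 - 129 = (1/335)*333 - 129 = 333/335 - 129 = -42882/335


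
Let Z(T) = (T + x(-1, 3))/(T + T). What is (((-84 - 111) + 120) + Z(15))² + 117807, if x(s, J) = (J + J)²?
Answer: 12317989/100 ≈ 1.2318e+5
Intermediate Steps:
x(s, J) = 4*J² (x(s, J) = (2*J)² = 4*J²)
Z(T) = (36 + T)/(2*T) (Z(T) = (T + 4*3²)/(T + T) = (T + 4*9)/((2*T)) = (T + 36)*(1/(2*T)) = (36 + T)*(1/(2*T)) = (36 + T)/(2*T))
(((-84 - 111) + 120) + Z(15))² + 117807 = (((-84 - 111) + 120) + (½)*(36 + 15)/15)² + 117807 = ((-195 + 120) + (½)*(1/15)*51)² + 117807 = (-75 + 17/10)² + 117807 = (-733/10)² + 117807 = 537289/100 + 117807 = 12317989/100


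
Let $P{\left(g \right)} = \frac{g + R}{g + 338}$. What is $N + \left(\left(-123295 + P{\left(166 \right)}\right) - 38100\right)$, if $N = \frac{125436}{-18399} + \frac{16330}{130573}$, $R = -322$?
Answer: $- \frac{5428558906928239}{33633776778} \approx -1.614 \cdot 10^{5}$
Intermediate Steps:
$P{\left(g \right)} = \frac{-322 + g}{338 + g}$ ($P{\left(g \right)} = \frac{g - 322}{g + 338} = \frac{-322 + g}{338 + g}$)
$N = - \frac{5359366386}{800804209}$ ($N = 125436 \left(- \frac{1}{18399}\right) + 16330 \cdot \frac{1}{130573} = - \frac{41812}{6133} + \frac{16330}{130573} = - \frac{5359366386}{800804209} \approx -6.6925$)
$N + \left(\left(-123295 + P{\left(166 \right)}\right) - 38100\right) = - \frac{5359366386}{800804209} - \left(161395 - \frac{-322 + 166}{338 + 166}\right) = - \frac{5359366386}{800804209} - \left(161395 - \frac{1}{504} \left(-156\right)\right) = - \frac{5359366386}{800804209} + \left(\left(-123295 + \frac{1}{504} \left(-156\right)\right) - 38100\right) = - \frac{5359366386}{800804209} - \frac{6778603}{42} = - \frac{5428558906928239}{33633776778}$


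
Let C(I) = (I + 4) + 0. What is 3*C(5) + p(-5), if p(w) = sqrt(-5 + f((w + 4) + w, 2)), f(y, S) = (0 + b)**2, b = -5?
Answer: 27 + 2*sqrt(5) ≈ 31.472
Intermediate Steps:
C(I) = 4 + I (C(I) = (4 + I) + 0 = 4 + I)
f(y, S) = 25 (f(y, S) = (0 - 5)**2 = (-5)**2 = 25)
p(w) = 2*sqrt(5) (p(w) = sqrt(-5 + 25) = sqrt(20) = 2*sqrt(5))
3*C(5) + p(-5) = 3*(4 + 5) + 2*sqrt(5) = 3*9 + 2*sqrt(5) = 27 + 2*sqrt(5)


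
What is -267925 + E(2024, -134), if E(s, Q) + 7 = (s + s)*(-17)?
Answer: -336748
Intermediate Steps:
E(s, Q) = -7 - 34*s (E(s, Q) = -7 + (s + s)*(-17) = -7 + (2*s)*(-17) = -7 - 34*s)
-267925 + E(2024, -134) = -267925 + (-7 - 34*2024) = -267925 + (-7 - 68816) = -267925 - 68823 = -336748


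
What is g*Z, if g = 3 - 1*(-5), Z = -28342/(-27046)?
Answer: 113368/13523 ≈ 8.3833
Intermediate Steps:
Z = 14171/13523 (Z = -28342*(-1/27046) = 14171/13523 ≈ 1.0479)
g = 8 (g = 3 + 5 = 8)
g*Z = 8*(14171/13523) = 113368/13523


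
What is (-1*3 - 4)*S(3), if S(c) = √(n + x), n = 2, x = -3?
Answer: -7*I ≈ -7.0*I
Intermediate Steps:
S(c) = I (S(c) = √(2 - 3) = √(-1) = I)
(-1*3 - 4)*S(3) = (-1*3 - 4)*I = (-3 - 4)*I = -7*I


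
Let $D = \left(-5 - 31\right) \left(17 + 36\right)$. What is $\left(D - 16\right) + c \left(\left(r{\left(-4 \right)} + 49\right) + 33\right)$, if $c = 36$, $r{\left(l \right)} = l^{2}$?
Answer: $1604$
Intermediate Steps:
$D = -1908$ ($D = \left(-36\right) 53 = -1908$)
$\left(D - 16\right) + c \left(\left(r{\left(-4 \right)} + 49\right) + 33\right) = \left(-1908 - 16\right) + 36 \left(\left(\left(-4\right)^{2} + 49\right) + 33\right) = \left(-1908 - 16\right) + 36 \left(\left(16 + 49\right) + 33\right) = -1924 + 36 \left(65 + 33\right) = -1924 + 36 \cdot 98 = -1924 + 3528 = 1604$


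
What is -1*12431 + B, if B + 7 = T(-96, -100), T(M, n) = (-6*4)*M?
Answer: -10134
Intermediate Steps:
T(M, n) = -24*M
B = 2297 (B = -7 - 24*(-96) = -7 + 2304 = 2297)
-1*12431 + B = -1*12431 + 2297 = -12431 + 2297 = -10134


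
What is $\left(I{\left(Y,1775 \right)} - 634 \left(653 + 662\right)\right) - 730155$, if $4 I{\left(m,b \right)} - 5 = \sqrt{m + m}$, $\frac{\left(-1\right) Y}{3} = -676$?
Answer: $- \frac{6255455}{4} + \frac{13 \sqrt{6}}{2} \approx -1.5638 \cdot 10^{6}$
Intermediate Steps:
$Y = 2028$ ($Y = \left(-3\right) \left(-676\right) = 2028$)
$I{\left(m,b \right)} = \frac{5}{4} + \frac{\sqrt{2} \sqrt{m}}{4}$ ($I{\left(m,b \right)} = \frac{5}{4} + \frac{\sqrt{m + m}}{4} = \frac{5}{4} + \frac{\sqrt{2 m}}{4} = \frac{5}{4} + \frac{\sqrt{2} \sqrt{m}}{4}$)
$\left(I{\left(Y,1775 \right)} - 634 \left(653 + 662\right)\right) - 730155 = \left(\left(\frac{5}{4} + \frac{\sqrt{2} \sqrt{2028}}{4}\right) - 634 \left(653 + 662\right)\right) - 730155 = \left(\left(\frac{5}{4} + \frac{\sqrt{2} \cdot 26 \sqrt{3}}{4}\right) - 833710\right) - 730155 = \left(\left(\frac{5}{4} + \frac{13 \sqrt{6}}{2}\right) - 833710\right) - 730155 = \left(- \frac{3334835}{4} + \frac{13 \sqrt{6}}{2}\right) - 730155 = - \frac{6255455}{4} + \frac{13 \sqrt{6}}{2}$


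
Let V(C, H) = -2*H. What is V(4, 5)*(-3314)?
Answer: 33140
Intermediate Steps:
V(4, 5)*(-3314) = -2*5*(-3314) = -10*(-3314) = 33140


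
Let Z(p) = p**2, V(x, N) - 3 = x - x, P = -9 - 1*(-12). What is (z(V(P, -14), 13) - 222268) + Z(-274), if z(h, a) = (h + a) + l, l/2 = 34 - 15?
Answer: -147138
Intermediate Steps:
P = 3 (P = -9 + 12 = 3)
l = 38 (l = 2*(34 - 15) = 2*19 = 38)
V(x, N) = 3 (V(x, N) = 3 + (x - x) = 3 + 0 = 3)
z(h, a) = 38 + a + h (z(h, a) = (h + a) + 38 = (a + h) + 38 = 38 + a + h)
(z(V(P, -14), 13) - 222268) + Z(-274) = ((38 + 13 + 3) - 222268) + (-274)**2 = (54 - 222268) + 75076 = -222214 + 75076 = -147138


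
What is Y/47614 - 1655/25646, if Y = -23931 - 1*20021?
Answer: -602997081/610554322 ≈ -0.98762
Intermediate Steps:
Y = -43952 (Y = -23931 - 20021 = -43952)
Y/47614 - 1655/25646 = -43952/47614 - 1655/25646 = -43952*1/47614 - 1655*1/25646 = -21976/23807 - 1655/25646 = -602997081/610554322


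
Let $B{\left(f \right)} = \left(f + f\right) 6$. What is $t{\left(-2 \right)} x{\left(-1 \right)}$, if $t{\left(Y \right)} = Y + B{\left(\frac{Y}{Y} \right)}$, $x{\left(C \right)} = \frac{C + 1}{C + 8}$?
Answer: $0$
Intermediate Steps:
$x{\left(C \right)} = \frac{1 + C}{8 + C}$
$B{\left(f \right)} = 12 f$ ($B{\left(f \right)} = 2 f 6 = 12 f$)
$t{\left(Y \right)} = 12 + Y$ ($t{\left(Y \right)} = Y + 12 \frac{Y}{Y} = Y + 12 \cdot 1 = Y + 12 = 12 + Y$)
$t{\left(-2 \right)} x{\left(-1 \right)} = \left(12 - 2\right) \frac{1 - 1}{8 - 1} = 10 \cdot \frac{1}{7} \cdot 0 = 10 \cdot 0 = 0$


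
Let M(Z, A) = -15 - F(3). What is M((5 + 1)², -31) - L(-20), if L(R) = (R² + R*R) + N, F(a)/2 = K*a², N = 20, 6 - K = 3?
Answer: -889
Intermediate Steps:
K = 3 (K = 6 - 1*3 = 6 - 3 = 3)
F(a) = 6*a² (F(a) = 2*(3*a²) = 6*a²)
M(Z, A) = -69 (M(Z, A) = -15 - 6*3² = -15 - 6*9 = -15 - 1*54 = -15 - 54 = -69)
L(R) = 20 + 2*R² (L(R) = (R² + R*R) + 20 = (R² + R²) + 20 = 2*R² + 20 = 20 + 2*R²)
M((5 + 1)², -31) - L(-20) = -69 - (20 + 2*(-20)²) = -69 - (20 + 2*400) = -69 - (20 + 800) = -69 - 1*820 = -69 - 820 = -889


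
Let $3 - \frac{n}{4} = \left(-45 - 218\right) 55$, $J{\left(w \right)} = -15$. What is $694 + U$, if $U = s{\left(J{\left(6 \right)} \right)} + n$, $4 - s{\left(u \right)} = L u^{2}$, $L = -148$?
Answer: $91870$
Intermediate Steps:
$s{\left(u \right)} = 4 + 148 u^{2}$ ($s{\left(u \right)} = 4 - - 148 u^{2} = 4 + 148 u^{2}$)
$n = 57872$ ($n = 12 - 4 \left(-45 - 218\right) 55 = 12 - 4 \left(\left(-263\right) 55\right) = 12 - -57860 = 12 + 57860 = 57872$)
$U = 91176$ ($U = \left(4 + 148 \left(-15\right)^{2}\right) + 57872 = \left(4 + 148 \cdot 225\right) + 57872 = \left(4 + 33300\right) + 57872 = 33304 + 57872 = 91176$)
$694 + U = 694 + 91176 = 91870$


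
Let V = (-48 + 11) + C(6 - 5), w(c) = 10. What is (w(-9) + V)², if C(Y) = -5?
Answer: 1024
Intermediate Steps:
V = -42 (V = (-48 + 11) - 5 = -37 - 5 = -42)
(w(-9) + V)² = (10 - 42)² = (-32)² = 1024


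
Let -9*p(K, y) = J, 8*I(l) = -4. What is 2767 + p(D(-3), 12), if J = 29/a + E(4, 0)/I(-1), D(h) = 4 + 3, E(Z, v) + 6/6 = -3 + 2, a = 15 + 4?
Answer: 157684/57 ≈ 2766.4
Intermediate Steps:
a = 19
I(l) = -½ (I(l) = (⅛)*(-4) = -½)
E(Z, v) = -2 (E(Z, v) = -1 + (-3 + 2) = -1 - 1 = -2)
D(h) = 7
J = 105/19 (J = 29/19 - 2/(-½) = 29*(1/19) - 2*(-2) = 29/19 + 4 = 105/19 ≈ 5.5263)
p(K, y) = -35/57 (p(K, y) = -⅑*105/19 = -35/57)
2767 + p(D(-3), 12) = 2767 - 35/57 = 157684/57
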